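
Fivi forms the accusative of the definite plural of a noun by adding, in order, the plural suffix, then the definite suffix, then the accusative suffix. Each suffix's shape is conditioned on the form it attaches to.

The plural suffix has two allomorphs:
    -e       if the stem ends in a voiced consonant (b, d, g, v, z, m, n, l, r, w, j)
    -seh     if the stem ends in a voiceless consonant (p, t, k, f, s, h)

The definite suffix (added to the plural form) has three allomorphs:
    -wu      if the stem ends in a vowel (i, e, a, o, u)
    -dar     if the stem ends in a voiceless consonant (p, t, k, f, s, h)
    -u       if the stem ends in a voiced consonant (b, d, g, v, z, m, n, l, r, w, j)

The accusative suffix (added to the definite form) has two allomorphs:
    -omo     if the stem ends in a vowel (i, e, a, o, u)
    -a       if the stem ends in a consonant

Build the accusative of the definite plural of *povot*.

povotsehdara

*povot*: final consonant = /t/, voiceless → -seh → *povotseh*.
The final sound of the plural form *povotseh* is /h/, which is a voiceless consonant, so the definite suffix is -dar, giving *povotsehdar*.
Since the final sound of the definite form *povotsehdar* is /r/ (a consonant), it takes -a, giving *povotsehdara*.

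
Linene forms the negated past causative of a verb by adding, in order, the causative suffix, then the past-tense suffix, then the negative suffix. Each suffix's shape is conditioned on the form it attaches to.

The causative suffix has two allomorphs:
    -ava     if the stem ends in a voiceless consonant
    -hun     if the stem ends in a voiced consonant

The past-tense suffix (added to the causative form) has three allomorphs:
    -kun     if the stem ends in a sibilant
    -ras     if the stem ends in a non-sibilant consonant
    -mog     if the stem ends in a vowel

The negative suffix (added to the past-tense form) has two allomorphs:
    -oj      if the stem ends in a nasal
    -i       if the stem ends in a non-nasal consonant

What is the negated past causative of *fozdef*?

Since the final consonant of *fozdef* is /f/ (voiceless), it takes -ava, giving *fozdefava*.
The causative form *fozdefava*: final sound = /a/, a vowel → -mog → *fozdefavamog*.
The past-tense form *fozdefavamog*: final consonant = /g/, non-nasal → -i → *fozdefavamogi*.

fozdefavamogi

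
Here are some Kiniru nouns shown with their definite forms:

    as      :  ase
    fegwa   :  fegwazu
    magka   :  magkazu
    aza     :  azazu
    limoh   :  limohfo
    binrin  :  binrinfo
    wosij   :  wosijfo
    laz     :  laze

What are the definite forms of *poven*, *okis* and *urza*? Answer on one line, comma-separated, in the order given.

The suffix is conditioned by the final sound: -e when the stem ends in a sibilant (*as*, *laz*); -fo when the stem ends in a non-sibilant consonant (*limoh*, *binrin*, *wosij*); -zu when the stem ends in a vowel (*fegwa*, *magka*, *aza*).
*poven*: final sound = /n/, a non-sibilant consonant → -fo → *povenfo*.
*okis* — final sound /s/ (a sibilant) → -e → *okise*.
The final sound of *urza* is /a/, which is a vowel, so the suffix is -zu, giving *urzazu*.

povenfo, okise, urzazu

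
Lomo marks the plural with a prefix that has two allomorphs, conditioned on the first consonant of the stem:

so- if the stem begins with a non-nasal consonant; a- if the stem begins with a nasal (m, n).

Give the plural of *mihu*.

amihu

*mihu*: first consonant = /m/, a nasal → a- → *amihu*.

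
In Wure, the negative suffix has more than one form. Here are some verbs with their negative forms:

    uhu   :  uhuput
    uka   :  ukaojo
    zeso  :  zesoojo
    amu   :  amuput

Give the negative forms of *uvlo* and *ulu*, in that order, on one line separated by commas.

uvloojo, uluput

The alternation tracks the last vowel of the stem — -put when the last vowel of the stem is a high vowel (*uhu*, *amu*); -ojo when the last vowel of the stem is a non-high vowel (*uka*, *zeso*).
The last vowel of *uvlo* is /o/, which is a non-high vowel, so the suffix is -ojo, giving *uvloojo*.
*ulu*: last vowel = /u/, a high vowel → -put → *uluput*.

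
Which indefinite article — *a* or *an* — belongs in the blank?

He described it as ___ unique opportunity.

a

The indefinite article is chosen by the initial *sound* of the following word, not its spelling.
*unique* begins with the sound /juː/ (u pronounced /juː/) — a consonant sound.
So the article is *a*: He described it as a unique opportunity.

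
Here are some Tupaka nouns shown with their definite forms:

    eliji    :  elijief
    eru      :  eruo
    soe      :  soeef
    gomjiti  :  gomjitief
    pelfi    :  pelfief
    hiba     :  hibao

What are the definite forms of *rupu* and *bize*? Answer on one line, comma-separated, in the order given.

The alternation tracks the last vowel of the stem — -ef when the last vowel of the stem is a front vowel (*eliji*, *soe*, *gomjiti*, *pelfi*); -o when the last vowel of the stem is a back vowel (*eru*, *hiba*).
Since the last vowel of *rupu* is /u/ (a back vowel), it takes -o, giving *rupuo*.
*bize* — last vowel /e/ (a front vowel) → -ef → *bizeef*.

rupuo, bizeef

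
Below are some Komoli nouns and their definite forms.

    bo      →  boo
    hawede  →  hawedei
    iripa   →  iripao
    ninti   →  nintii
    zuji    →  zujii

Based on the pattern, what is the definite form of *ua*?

uao

The alternation tracks the last vowel of the stem — -i when the last vowel of the stem is a front vowel (*hawede*, *ninti*, *zuji*); -o when the last vowel of the stem is a back vowel (*bo*, *iripa*).
*ua* — last vowel /a/ (a back vowel) → -o → *uao*.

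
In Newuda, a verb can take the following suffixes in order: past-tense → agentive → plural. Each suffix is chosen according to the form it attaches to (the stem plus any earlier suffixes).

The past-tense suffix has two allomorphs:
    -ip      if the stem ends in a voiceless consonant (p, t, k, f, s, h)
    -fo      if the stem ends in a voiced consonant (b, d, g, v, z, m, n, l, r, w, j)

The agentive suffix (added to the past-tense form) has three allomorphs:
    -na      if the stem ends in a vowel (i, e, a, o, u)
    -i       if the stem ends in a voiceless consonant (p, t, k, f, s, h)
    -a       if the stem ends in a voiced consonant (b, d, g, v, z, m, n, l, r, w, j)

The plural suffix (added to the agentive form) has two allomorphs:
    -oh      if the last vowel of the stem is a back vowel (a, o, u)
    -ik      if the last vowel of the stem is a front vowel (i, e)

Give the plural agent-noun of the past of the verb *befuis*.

befuisipiik

*befuis* — final consonant /s/ (voiceless) → -ip → *befuisip*.
The final sound of the past-tense form *befuisip* is /p/, which is a voiceless consonant, so the agentive suffix is -i, giving *befuisipi*.
The agentive form *befuisipi*: last vowel = /i/, a front vowel → -ik → *befuisipiik*.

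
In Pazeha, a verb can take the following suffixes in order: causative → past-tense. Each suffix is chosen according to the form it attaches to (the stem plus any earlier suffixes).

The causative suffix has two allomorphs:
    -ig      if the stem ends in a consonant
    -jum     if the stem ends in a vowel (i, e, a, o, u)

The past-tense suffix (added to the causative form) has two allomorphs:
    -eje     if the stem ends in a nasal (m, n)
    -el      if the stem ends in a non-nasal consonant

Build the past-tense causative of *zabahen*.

*zabahen*: final sound = /n/, a consonant → -ig → *zabahenig*.
Since the final consonant of the causative form *zabahenig* is /g/ (non-nasal), it takes -el, giving *zabahenigel*.

zabahenigel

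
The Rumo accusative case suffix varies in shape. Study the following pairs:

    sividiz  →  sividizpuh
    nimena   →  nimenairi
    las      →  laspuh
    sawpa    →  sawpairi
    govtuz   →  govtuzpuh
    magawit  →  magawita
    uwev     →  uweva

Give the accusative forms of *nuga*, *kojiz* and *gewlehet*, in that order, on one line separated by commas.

nugairi, kojizpuh, gewleheta

The pattern is sibilance of the final sound: -puh when the stem ends in a sibilant (*sividiz*, *las*, *govtuz*); -a when the stem ends in a non-sibilant consonant (*magawit*, *uwev*); -iri when the stem ends in a vowel (*nimena*, *sawpa*).
Since the final sound of *nuga* is /a/ (a vowel), it takes -iri, giving *nugairi*.
*kojiz* — final sound /z/ (a sibilant) → -puh → *kojizpuh*.
Since the final sound of *gewlehet* is /t/ (a non-sibilant consonant), it takes -a, giving *gewleheta*.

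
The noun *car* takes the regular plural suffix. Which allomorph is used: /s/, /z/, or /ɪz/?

The stem *car* ends in a voiced non-sibilant sound.
The plural suffix surfaces as /ɪz/ after sibilants, /s/ after other voiceless consonants, and /z/ after other voiced sounds.
So the plural -s on *car* is pronounced /z/.

/z/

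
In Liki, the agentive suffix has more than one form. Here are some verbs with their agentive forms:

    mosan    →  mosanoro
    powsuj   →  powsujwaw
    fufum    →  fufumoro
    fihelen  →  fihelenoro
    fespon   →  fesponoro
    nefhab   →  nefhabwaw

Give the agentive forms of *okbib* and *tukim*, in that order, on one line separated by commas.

The suffix is conditioned by the final consonant: -oro when the stem ends in a nasal (*mosan*, *fufum*, *fihelen*, *fespon*); -waw when the stem ends in a non-nasal consonant (*powsuj*, *nefhab*).
The final consonant of *okbib* is /b/, which is non-nasal, so the suffix is -waw, giving *okbibwaw*.
*tukim*: final consonant = /m/, a nasal → -oro → *tukimoro*.

okbibwaw, tukimoro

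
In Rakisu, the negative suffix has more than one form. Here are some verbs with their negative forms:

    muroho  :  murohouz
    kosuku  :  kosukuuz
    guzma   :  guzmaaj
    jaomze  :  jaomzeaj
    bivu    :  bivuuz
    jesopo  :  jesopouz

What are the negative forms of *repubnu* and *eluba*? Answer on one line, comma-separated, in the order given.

The pattern is rounding harmony: -uz when the last vowel of the stem is a rounded vowel (*muroho*, *kosuku*, *bivu*, *jesopo*); -aj when the last vowel of the stem is an unrounded vowel (*guzma*, *jaomze*).
Since the last vowel of *repubnu* is /u/ (a rounded vowel), it takes -uz, giving *repubnuuz*.
*eluba* — last vowel /a/ (an unrounded vowel) → -aj → *elubaaj*.

repubnuuz, elubaaj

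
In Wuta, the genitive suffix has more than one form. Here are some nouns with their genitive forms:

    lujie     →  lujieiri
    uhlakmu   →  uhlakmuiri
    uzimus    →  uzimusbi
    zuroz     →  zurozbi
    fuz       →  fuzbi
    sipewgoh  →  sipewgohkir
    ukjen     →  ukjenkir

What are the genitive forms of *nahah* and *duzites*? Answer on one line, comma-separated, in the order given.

nahahkir, duzitesbi

The alternation tracks the final sound of the stem — -bi when the stem ends in a sibilant (*uzimus*, *zuroz*, *fuz*); -kir when the stem ends in a non-sibilant consonant (*sipewgoh*, *ukjen*); -iri when the stem ends in a vowel (*lujie*, *uhlakmu*).
*nahah* — final sound /h/ (a non-sibilant consonant) → -kir → *nahahkir*.
*duzites*: final sound = /s/, a sibilant → -bi → *duzitesbi*.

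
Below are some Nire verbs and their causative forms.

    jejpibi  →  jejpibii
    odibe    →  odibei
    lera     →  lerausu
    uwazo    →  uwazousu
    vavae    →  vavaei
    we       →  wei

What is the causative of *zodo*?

zodousu

The suffix is conditioned by the last vowel: -i when the last vowel of the stem is a front vowel (*jejpibi*, *odibe*, *vavae*, *we*); -usu when the last vowel of the stem is a back vowel (*lera*, *uwazo*).
*zodo*: last vowel = /o/, a back vowel → -usu → *zodousu*.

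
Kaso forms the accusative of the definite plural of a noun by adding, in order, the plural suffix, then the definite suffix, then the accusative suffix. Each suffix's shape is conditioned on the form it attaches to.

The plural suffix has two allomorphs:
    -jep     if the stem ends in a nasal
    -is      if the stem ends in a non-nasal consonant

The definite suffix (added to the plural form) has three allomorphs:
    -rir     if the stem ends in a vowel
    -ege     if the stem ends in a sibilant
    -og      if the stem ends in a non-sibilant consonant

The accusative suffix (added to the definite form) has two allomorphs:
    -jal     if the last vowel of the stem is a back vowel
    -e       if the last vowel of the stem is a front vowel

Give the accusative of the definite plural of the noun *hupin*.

hupinjepogjal

*hupin* — final consonant /n/ (a nasal) → -jep → *hupinjep*.
The plural form *hupinjep*: final sound = /p/, a non-sibilant consonant → -og → *hupinjepog*.
Since the last vowel of the definite form *hupinjepog* is /o/ (a back vowel), it takes -jal, giving *hupinjepogjal*.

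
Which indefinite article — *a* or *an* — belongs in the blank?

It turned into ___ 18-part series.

The indefinite article is chosen by the initial *sound* of the following word, not its spelling.
The number *18* is spoken "eighteen", beginning with /ˌeɪˈtiːn/ — a vowel sound.
So the article is *an*: It turned into an 18-part series.

an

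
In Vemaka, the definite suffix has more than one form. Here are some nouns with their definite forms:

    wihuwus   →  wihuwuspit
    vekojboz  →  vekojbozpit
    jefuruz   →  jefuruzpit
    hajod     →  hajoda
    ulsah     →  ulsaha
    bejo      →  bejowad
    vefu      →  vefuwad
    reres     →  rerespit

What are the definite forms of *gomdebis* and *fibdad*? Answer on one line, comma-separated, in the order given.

gomdebispit, fibdada

The pattern is sibilance of the final sound: -pit when the stem ends in a sibilant (*wihuwus*, *vekojboz*, *jefuruz*, *reres*); -a when the stem ends in a non-sibilant consonant (*hajod*, *ulsah*); -wad when the stem ends in a vowel (*bejo*, *vefu*).
The final sound of *gomdebis* is /s/, which is a sibilant, so the suffix is -pit, giving *gomdebispit*.
The final sound of *fibdad* is /d/, which is a non-sibilant consonant, so the suffix is -a, giving *fibdada*.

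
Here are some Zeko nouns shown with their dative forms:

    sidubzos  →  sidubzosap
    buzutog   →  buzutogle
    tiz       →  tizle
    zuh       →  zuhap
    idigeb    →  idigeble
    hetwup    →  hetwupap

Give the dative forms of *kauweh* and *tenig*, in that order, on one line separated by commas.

The pattern is voicing of the final consonant: -ap when the stem ends in a voiceless consonant (*sidubzos*, *zuh*, *hetwup*); -le when the stem ends in a voiced consonant (*buzutog*, *tiz*, *idigeb*).
*kauweh* — final consonant /h/ (voiceless) → -ap → *kauwehap*.
The final consonant of *tenig* is /g/, which is voiced, so the suffix is -le, giving *tenigle*.

kauwehap, tenigle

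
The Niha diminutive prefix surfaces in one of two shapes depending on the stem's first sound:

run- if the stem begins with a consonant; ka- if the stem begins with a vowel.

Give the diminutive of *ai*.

Since the first sound of *ai* is /a/ (a vowel), it takes ka-, giving *kaai*.

kaai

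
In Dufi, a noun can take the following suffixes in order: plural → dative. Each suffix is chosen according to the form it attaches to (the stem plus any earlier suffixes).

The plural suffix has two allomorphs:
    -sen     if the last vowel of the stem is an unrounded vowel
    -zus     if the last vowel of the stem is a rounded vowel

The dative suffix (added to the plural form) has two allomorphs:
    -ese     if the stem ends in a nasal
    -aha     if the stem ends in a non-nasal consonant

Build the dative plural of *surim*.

surimsenese

*surim* — last vowel /i/ (an unrounded vowel) → -sen → *surimsen*.
The final consonant of the plural form *surimsen* is /n/, which is a nasal, so the dative suffix is -ese, giving *surimsenese*.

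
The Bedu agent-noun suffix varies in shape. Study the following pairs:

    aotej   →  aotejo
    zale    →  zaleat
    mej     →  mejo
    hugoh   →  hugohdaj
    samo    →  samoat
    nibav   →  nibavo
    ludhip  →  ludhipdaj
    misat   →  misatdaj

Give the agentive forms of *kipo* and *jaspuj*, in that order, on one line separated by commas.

The alternation tracks the final sound of the stem — -daj when the stem ends in a voiceless consonant (*hugoh*, *ludhip*, *misat*); -o when the stem ends in a voiced consonant (*aotej*, *mej*, *nibav*); -at when the stem ends in a vowel (*zale*, *samo*).
*kipo*: final sound = /o/, a vowel → -at → *kipoat*.
*jaspuj* — final sound /j/ (a voiced consonant) → -o → *jaspujo*.

kipoat, jaspujo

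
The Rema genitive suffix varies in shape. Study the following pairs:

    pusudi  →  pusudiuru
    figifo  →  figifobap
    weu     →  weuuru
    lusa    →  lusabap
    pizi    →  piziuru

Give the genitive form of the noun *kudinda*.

The pattern is height harmony: -uru when the last vowel of the stem is a high vowel (*pusudi*, *weu*, *pizi*); -bap when the last vowel of the stem is a non-high vowel (*figifo*, *lusa*).
Since the last vowel of *kudinda* is /a/ (a non-high vowel), it takes -bap, giving *kudindabap*.

kudindabap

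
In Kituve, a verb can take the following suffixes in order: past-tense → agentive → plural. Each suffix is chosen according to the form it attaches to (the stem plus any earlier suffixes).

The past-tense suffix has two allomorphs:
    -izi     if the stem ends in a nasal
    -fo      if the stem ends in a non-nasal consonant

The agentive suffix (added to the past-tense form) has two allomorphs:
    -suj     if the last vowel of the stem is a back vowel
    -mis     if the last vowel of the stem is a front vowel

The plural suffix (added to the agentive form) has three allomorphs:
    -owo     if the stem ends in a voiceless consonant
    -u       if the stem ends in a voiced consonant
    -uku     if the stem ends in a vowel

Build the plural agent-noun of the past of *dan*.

danizimisowo

Since the final consonant of *dan* is /n/ (a nasal), it takes -izi, giving *danizi*.
Since the last vowel of the past-tense form *danizi* is /i/ (a front vowel), it takes -mis, giving *danizimis*.
The final sound of the agentive form *danizimis* is /s/, which is a voiceless consonant, so the plural suffix is -owo, giving *danizimisowo*.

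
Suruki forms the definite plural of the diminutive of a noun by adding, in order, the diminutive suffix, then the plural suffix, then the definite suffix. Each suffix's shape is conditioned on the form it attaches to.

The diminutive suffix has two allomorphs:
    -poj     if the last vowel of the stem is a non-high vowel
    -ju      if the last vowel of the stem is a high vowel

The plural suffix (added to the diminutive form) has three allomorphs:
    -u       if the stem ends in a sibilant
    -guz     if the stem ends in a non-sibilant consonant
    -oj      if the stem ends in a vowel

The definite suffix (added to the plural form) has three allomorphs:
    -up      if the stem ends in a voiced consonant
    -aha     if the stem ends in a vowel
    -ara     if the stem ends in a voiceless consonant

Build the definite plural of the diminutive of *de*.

*de*: last vowel = /e/, a non-high vowel → -poj → *depoj*.
The diminutive form *depoj* — final sound /j/ (a non-sibilant consonant) → -guz → *depojguz*.
The final sound of the plural form *depojguz* is /z/, which is a voiced consonant, so the definite suffix is -up, giving *depojguzup*.

depojguzup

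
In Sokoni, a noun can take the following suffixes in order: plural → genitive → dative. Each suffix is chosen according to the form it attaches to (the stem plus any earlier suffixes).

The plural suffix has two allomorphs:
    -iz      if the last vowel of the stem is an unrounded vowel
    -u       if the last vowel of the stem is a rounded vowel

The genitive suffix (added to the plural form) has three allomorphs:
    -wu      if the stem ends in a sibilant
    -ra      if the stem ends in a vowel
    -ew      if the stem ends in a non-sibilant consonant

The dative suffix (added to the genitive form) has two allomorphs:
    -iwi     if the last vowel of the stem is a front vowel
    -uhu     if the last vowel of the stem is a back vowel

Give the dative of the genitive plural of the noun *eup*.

eupurauhu

The last vowel of *eup* is /u/, which is a rounded vowel, so the plural suffix is -u, giving *eupu*.
The final sound of the plural form *eupu* is /u/, which is a vowel, so the genitive suffix is -ra, giving *eupura*.
The last vowel of the genitive form *eupura* is /a/, which is a back vowel, so the dative suffix is -uhu, giving *eupurauhu*.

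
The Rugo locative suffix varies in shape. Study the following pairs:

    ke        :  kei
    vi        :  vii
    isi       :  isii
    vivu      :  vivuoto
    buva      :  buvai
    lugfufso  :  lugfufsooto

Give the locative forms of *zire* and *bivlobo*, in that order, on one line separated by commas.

Looking at the last vowel of each stem: -oto when the last vowel of the stem is a rounded vowel (*vivu*, *lugfufso*); -i when the last vowel of the stem is an unrounded vowel (*ke*, *vi*, *isi*, *buva*).
The last vowel of *zire* is /e/, which is an unrounded vowel, so the suffix is -i, giving *zirei*.
Since the last vowel of *bivlobo* is /o/ (a rounded vowel), it takes -oto, giving *bivlobooto*.

zirei, bivlobooto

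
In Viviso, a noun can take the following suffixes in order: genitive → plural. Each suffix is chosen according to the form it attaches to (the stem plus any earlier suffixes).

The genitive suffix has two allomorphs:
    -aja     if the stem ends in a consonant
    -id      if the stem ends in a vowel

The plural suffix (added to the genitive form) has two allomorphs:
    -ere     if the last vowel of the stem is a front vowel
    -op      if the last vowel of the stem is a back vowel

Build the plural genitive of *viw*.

*viw*: final sound = /w/, a consonant → -aja → *viwaja*.
The genitive form *viwaja*: last vowel = /a/, a back vowel → -op → *viwajaop*.

viwajaop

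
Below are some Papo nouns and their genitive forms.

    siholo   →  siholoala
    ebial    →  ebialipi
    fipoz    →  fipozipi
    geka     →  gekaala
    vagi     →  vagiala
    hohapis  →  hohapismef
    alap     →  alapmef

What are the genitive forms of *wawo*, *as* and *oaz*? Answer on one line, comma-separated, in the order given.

wawoala, asmef, oazipi

Looking at the final sound of each stem: -mef when the stem ends in a voiceless consonant (*hohapis*, *alap*); -ipi when the stem ends in a voiced consonant (*ebial*, *fipoz*); -ala when the stem ends in a vowel (*siholo*, *geka*, *vagi*).
*wawo*: final sound = /o/, a vowel → -ala → *wawoala*.
Since the final sound of *as* is /s/ (a voiceless consonant), it takes -mef, giving *asmef*.
*oaz* — final sound /z/ (a voiced consonant) → -ipi → *oazipi*.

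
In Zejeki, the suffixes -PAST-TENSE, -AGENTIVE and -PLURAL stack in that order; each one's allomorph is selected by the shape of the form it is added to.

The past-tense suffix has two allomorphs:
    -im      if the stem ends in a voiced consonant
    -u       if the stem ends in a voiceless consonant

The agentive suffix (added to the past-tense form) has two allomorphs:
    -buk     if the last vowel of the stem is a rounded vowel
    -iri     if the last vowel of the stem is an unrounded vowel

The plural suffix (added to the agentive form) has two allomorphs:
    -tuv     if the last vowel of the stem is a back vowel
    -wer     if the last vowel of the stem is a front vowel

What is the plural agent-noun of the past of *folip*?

*folip* — final consonant /p/ (voiceless) → -u → *folipu*.
The past-tense form *folipu*: last vowel = /u/, a rounded vowel → -buk → *folipubuk*.
The agentive form *folipubuk* — last vowel /u/ (a back vowel) → -tuv → *folipubuktuv*.

folipubuktuv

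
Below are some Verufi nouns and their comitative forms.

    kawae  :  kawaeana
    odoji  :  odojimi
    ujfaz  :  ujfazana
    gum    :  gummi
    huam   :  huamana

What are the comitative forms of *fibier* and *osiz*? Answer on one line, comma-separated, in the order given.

The suffix is conditioned by the last vowel: -mi when the last vowel of the stem is a high vowel (*odoji*, *gum*); -ana when the last vowel of the stem is a non-high vowel (*kawae*, *ujfaz*, *huam*).
Since the last vowel of *fibier* is /e/ (a non-high vowel), it takes -ana, giving *fibierana*.
*osiz* — last vowel /i/ (a high vowel) → -mi → *osizmi*.

fibierana, osizmi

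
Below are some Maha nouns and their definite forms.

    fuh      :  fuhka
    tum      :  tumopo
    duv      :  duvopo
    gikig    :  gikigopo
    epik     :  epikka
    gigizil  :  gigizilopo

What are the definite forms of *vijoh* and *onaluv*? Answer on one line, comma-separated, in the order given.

vijohka, onaluvopo

The pattern is voicing of the final consonant: -ka when the stem ends in a voiceless consonant (*fuh*, *epik*); -opo when the stem ends in a voiced consonant (*tum*, *duv*, *gikig*, *gigizil*).
Since the final consonant of *vijoh* is /h/ (voiceless), it takes -ka, giving *vijohka*.
The final consonant of *onaluv* is /v/, which is voiced, so the suffix is -opo, giving *onaluvopo*.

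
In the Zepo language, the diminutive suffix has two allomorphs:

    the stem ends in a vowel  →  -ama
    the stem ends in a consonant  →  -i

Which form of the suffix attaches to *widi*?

-ama

Since the final sound of *widi* is /i/ (a vowel), it takes -ama.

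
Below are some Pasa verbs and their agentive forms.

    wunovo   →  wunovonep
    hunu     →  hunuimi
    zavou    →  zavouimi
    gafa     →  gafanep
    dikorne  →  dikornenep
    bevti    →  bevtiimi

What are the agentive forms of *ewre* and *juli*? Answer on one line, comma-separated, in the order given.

ewrenep, juliimi

The alternation tracks the last vowel of the stem — -imi when the last vowel of the stem is a high vowel (*hunu*, *zavou*, *bevti*); -nep when the last vowel of the stem is a non-high vowel (*wunovo*, *gafa*, *dikorne*).
*ewre* — last vowel /e/ (a non-high vowel) → -nep → *ewrenep*.
Since the last vowel of *juli* is /i/ (a high vowel), it takes -imi, giving *juliimi*.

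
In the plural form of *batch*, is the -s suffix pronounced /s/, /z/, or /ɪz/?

/ɪz/

The stem *batch* ends in a sibilant (/s, z, ʃ, ʒ, tʃ, dʒ/).
The plural suffix surfaces as /ɪz/ after sibilants, /s/ after other voiceless consonants, and /z/ after other voiced sounds.
So the plural -s on *batch* is pronounced /ɪz/.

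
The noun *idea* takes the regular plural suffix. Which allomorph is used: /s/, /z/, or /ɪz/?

/z/

The stem *idea* ends in a voiced non-sibilant sound.
The plural suffix surfaces as /ɪz/ after sibilants, /s/ after other voiceless consonants, and /z/ after other voiced sounds.
So the plural -s on *idea* is pronounced /z/.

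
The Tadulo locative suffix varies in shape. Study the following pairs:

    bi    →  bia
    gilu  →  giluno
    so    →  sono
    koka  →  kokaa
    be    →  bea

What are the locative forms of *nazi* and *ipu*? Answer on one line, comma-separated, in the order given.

nazia, ipuno

The pattern is rounding harmony: -no when the last vowel of the stem is a rounded vowel (*gilu*, *so*); -a when the last vowel of the stem is an unrounded vowel (*bi*, *koka*, *be*).
Since the last vowel of *nazi* is /i/ (an unrounded vowel), it takes -a, giving *nazia*.
*ipu*: last vowel = /u/, a rounded vowel → -no → *ipuno*.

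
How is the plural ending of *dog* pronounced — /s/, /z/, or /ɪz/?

/z/

The stem *dog* ends in a voiced non-sibilant sound.
The plural suffix surfaces as /ɪz/ after sibilants, /s/ after other voiceless consonants, and /z/ after other voiced sounds.
So the plural -s on *dog* is pronounced /z/.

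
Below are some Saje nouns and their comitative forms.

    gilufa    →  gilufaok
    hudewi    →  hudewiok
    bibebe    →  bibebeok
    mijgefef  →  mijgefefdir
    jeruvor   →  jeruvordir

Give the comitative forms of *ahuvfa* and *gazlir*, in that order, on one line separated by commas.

The suffix is conditioned by the final sound: -dir when the stem ends in a consonant (*mijgefef*, *jeruvor*); -ok when the stem ends in a vowel (*gilufa*, *hudewi*, *bibebe*).
*ahuvfa* — final sound /a/ (a vowel) → -ok → *ahuvfaok*.
*gazlir*: final sound = /r/, a consonant → -dir → *gazlirdir*.

ahuvfaok, gazlirdir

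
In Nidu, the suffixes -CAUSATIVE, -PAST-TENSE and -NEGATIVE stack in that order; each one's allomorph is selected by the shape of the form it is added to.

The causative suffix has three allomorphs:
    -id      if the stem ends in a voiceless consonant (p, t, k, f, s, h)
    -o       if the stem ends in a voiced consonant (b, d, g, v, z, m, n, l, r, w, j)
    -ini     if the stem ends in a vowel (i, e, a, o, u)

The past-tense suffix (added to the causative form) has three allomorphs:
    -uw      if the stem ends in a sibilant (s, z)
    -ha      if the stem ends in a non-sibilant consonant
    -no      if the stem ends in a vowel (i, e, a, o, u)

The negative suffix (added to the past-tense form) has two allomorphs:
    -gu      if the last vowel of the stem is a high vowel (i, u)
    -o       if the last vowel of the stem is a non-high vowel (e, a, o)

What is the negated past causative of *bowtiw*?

*bowtiw* — final sound /w/ (a voiced consonant) → -o → *bowtiwo*.
The causative form *bowtiwo* — final sound /o/ (a vowel) → -no → *bowtiwono*.
The past-tense form *bowtiwono*: last vowel = /o/, a non-high vowel → -o → *bowtiwonoo*.

bowtiwonoo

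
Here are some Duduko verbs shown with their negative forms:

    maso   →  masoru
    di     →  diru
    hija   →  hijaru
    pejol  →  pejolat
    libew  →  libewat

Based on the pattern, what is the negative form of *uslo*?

The pattern is consonant vs. vowel: -at when the stem ends in a consonant (*pejol*, *libew*); -ru when the stem ends in a vowel (*maso*, *di*, *hija*).
Since the final sound of *uslo* is /o/ (a vowel), it takes -ru, giving *usloru*.

usloru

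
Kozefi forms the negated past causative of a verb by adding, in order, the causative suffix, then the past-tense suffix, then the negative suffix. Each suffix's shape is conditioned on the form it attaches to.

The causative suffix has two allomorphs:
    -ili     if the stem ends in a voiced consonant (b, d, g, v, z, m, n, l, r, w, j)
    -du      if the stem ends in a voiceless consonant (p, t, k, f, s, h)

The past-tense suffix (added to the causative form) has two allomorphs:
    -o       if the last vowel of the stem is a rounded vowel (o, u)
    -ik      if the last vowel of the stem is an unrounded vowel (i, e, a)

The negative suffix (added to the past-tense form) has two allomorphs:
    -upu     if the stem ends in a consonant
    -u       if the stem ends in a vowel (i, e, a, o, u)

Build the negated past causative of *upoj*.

*upoj*: final consonant = /j/, voiced → -ili → *upojili*.
The last vowel of the causative form *upojili* is /i/, which is an unrounded vowel, so the past-tense suffix is -ik, giving *upojiliik*.
The past-tense form *upojiliik*: final sound = /k/, a consonant → -upu → *upojiliikupu*.

upojiliikupu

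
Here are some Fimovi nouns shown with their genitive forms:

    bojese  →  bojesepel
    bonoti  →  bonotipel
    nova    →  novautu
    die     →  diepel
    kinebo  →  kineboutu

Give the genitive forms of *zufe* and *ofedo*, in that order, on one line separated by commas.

The suffix is conditioned by the last vowel: -pel when the last vowel of the stem is a front vowel (*bojese*, *bonoti*, *die*); -utu when the last vowel of the stem is a back vowel (*nova*, *kinebo*).
The last vowel of *zufe* is /e/, which is a front vowel, so the suffix is -pel, giving *zufepel*.
Since the last vowel of *ofedo* is /o/ (a back vowel), it takes -utu, giving *ofedoutu*.

zufepel, ofedoutu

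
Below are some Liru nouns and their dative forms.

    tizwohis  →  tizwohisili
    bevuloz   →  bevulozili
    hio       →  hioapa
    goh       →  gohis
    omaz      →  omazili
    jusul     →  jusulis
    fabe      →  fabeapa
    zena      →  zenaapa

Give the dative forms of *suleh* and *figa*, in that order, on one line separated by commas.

Looking at the final sound of each stem: -ili when the stem ends in a sibilant (*tizwohis*, *bevuloz*, *omaz*); -is when the stem ends in a non-sibilant consonant (*goh*, *jusul*); -apa when the stem ends in a vowel (*hio*, *fabe*, *zena*).
Since the final sound of *suleh* is /h/ (a non-sibilant consonant), it takes -is, giving *sulehis*.
The final sound of *figa* is /a/, which is a vowel, so the suffix is -apa, giving *figaapa*.

sulehis, figaapa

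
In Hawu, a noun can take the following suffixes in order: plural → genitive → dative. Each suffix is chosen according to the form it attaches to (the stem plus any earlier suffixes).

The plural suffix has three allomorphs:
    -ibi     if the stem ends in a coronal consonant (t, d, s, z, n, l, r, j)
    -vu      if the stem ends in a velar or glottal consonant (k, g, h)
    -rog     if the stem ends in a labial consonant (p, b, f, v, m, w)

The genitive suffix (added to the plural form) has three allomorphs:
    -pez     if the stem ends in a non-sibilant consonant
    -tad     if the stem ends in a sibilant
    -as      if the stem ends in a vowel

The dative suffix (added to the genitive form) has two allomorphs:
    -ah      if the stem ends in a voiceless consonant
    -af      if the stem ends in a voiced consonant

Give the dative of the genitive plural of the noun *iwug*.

*iwug*: final consonant = /g/, velar/glottal → -vu → *iwugvu*.
The plural form *iwugvu*: final sound = /u/, a vowel → -as → *iwugvuas*.
The final consonant of the genitive form *iwugvuas* is /s/, which is voiceless, so the dative suffix is -ah, giving *iwugvuasah*.

iwugvuasah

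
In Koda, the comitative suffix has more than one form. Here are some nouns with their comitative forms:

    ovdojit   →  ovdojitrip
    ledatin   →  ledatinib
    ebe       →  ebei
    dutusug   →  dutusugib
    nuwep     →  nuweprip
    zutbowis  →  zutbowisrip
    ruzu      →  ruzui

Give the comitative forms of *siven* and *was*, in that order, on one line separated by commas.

sivenib, wasrip

The pattern is voicing of the final sound: -rip when the stem ends in a voiceless consonant (*ovdojit*, *nuwep*, *zutbowis*); -ib when the stem ends in a voiced consonant (*ledatin*, *dutusug*); -i when the stem ends in a vowel (*ebe*, *ruzu*).
*siven*: final sound = /n/, a voiced consonant → -ib → *sivenib*.
*was* — final sound /s/ (a voiceless consonant) → -rip → *wasrip*.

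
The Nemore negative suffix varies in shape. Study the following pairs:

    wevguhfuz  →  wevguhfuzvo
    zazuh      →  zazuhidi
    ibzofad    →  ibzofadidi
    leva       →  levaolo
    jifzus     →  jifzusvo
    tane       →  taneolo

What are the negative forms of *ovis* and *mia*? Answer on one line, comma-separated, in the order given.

The pattern is sibilance of the final sound: -vo when the stem ends in a sibilant (*wevguhfuz*, *jifzus*); -idi when the stem ends in a non-sibilant consonant (*zazuh*, *ibzofad*); -olo when the stem ends in a vowel (*leva*, *tane*).
*ovis* — final sound /s/ (a sibilant) → -vo → *ovisvo*.
Since the final sound of *mia* is /a/ (a vowel), it takes -olo, giving *miaolo*.

ovisvo, miaolo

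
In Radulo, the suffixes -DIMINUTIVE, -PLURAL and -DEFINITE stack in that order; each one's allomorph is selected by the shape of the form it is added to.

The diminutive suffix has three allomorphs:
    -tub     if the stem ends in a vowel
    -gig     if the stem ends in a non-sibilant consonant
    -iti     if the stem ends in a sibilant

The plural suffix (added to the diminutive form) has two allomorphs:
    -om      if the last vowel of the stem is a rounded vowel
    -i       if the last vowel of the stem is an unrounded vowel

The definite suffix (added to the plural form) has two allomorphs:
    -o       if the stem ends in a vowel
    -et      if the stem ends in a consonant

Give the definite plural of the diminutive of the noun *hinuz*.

*hinuz*: final sound = /z/, a sibilant → -iti → *hinuziti*.
The diminutive form *hinuziti*: last vowel = /i/, an unrounded vowel → -i → *hinuzitii*.
The plural form *hinuzitii* — final sound /i/ (a vowel) → -o → *hinuzitiio*.

hinuzitiio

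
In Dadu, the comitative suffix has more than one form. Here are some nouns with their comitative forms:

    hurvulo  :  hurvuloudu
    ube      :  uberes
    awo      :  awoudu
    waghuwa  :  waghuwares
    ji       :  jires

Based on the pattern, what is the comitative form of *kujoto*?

kujotoudu

The suffix is conditioned by the last vowel: -udu when the last vowel of the stem is a rounded vowel (*hurvulo*, *awo*); -res when the last vowel of the stem is an unrounded vowel (*ube*, *waghuwa*, *ji*).
Since the last vowel of *kujoto* is /o/ (a rounded vowel), it takes -udu, giving *kujotoudu*.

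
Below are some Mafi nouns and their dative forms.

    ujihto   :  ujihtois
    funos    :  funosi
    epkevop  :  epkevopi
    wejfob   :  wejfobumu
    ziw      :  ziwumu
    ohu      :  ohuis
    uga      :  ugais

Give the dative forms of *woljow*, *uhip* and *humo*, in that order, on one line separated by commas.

woljowumu, uhipi, humois

The suffix is conditioned by the final sound: -i when the stem ends in a voiceless consonant (*funos*, *epkevop*); -umu when the stem ends in a voiced consonant (*wejfob*, *ziw*); -is when the stem ends in a vowel (*ujihto*, *ohu*, *uga*).
*woljow* — final sound /w/ (a voiced consonant) → -umu → *woljowumu*.
The final sound of *uhip* is /p/, which is a voiceless consonant, so the suffix is -i, giving *uhipi*.
Since the final sound of *humo* is /o/ (a vowel), it takes -is, giving *humois*.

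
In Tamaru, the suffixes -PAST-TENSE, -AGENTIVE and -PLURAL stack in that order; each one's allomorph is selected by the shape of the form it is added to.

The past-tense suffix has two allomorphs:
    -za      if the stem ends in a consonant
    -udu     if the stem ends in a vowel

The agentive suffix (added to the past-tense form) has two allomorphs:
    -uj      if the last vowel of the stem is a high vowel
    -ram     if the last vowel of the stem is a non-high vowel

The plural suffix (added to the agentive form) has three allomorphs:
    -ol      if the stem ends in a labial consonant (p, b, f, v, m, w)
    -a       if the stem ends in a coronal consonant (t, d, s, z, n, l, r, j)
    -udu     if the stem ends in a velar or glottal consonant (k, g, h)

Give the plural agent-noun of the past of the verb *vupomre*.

vupomreuduuja

*vupomre*: final sound = /e/, a vowel → -udu → *vupomreudu*.
The last vowel of the past-tense form *vupomreudu* is /u/, which is a high vowel, so the agentive suffix is -uj, giving *vupomreuduuj*.
Since the final consonant of the agentive form *vupomreuduuj* is /j/ (coronal), it takes -a, giving *vupomreuduuja*.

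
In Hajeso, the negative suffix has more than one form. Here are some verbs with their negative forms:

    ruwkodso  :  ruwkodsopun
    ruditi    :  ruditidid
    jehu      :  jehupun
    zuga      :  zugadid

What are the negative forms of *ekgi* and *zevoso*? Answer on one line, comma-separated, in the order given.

ekgidid, zevosopun

The suffix is conditioned by the last vowel: -pun when the last vowel of the stem is a rounded vowel (*ruwkodso*, *jehu*); -did when the last vowel of the stem is an unrounded vowel (*ruditi*, *zuga*).
The last vowel of *ekgi* is /i/, which is an unrounded vowel, so the suffix is -did, giving *ekgidid*.
Since the last vowel of *zevoso* is /o/ (a rounded vowel), it takes -pun, giving *zevosopun*.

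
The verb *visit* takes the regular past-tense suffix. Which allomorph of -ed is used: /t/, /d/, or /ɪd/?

/ɪd/

The stem *visit* ends in /t/ or /d/.
The -ed suffix is realized as /ɪd/ after /t, d/; as /t/ after other voiceless consonants; and as /d/ after other voiced sounds.
So -ed on *visit* is pronounced /ɪd/.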